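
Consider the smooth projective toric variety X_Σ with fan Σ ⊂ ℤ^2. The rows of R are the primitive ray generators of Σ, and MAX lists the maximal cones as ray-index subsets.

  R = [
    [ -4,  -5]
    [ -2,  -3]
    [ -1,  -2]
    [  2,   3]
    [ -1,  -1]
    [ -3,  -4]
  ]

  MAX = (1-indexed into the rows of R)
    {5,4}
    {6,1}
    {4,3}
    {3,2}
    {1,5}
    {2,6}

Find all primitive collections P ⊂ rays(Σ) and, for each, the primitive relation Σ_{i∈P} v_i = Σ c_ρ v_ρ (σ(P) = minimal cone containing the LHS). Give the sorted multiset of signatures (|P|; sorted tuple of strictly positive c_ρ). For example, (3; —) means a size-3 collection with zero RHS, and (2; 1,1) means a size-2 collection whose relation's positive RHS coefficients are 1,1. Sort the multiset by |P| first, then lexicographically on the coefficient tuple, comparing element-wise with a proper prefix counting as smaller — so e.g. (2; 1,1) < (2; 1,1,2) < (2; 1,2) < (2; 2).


Δ(Σ) — 6 vertices, 9 min non-faces:

  P = {2,4}:  v_{2} + v_{4} = 0  ⟹  sig = (2; —)
  P = {2,5}:  v_{2} + v_{5} = v_{6}  ⟹  sig = (2; 1)
  P = {3,5}:  v_{3} + v_{5} = v_{2}  ⟹  sig = (2; 1)
  P = {4,6}:  v_{4} + v_{6} = v_{5}  ⟹  sig = (2; 1)
  P = {5,6}:  v_{5} + v_{6} = v_{1}  ⟹  sig = (2; 1)
  P = {1,3}:  v_{1} + v_{3} = v_{2} + v_{6}  ⟹  sig = (2; 1,1)
  P = {1,2}:  v_{1} + v_{2} = 2·v_{6}  ⟹  sig = (2; 2)
  P = {1,4}:  v_{1} + v_{4} = 2·v_{5}  ⟹  sig = (2; 2)
  P = {3,6}:  v_{3} + v_{6} = 2·v_{2}  ⟹  sig = (2; 2)

Sorted signature multiset PRS(X):
    (2; —)
    (2; 1)
    (2; 1)
    (2; 1)
    (2; 1)
    (2; 1,1)
    (2; 2)
    (2; 2)
    (2; 2)


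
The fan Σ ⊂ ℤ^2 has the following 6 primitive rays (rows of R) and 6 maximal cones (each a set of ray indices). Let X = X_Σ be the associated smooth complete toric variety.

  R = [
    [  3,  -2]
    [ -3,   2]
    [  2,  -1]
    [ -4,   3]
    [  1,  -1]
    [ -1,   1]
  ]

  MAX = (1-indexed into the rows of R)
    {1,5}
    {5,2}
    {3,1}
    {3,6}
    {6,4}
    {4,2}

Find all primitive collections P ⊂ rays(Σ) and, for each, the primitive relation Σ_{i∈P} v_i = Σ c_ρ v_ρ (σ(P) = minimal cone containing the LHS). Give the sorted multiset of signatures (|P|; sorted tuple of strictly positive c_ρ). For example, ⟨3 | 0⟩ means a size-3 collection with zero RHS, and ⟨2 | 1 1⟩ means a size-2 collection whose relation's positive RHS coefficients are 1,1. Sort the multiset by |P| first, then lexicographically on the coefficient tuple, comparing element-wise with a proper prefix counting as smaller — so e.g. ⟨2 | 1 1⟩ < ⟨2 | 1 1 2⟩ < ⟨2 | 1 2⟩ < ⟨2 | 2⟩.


The 9 primitive collections of Σ (r=6, n=2):

  P = {1,2}:  v_{1} + v_{2} = 0  →  sig = ⟨2 | 0⟩
  P = {5,6}:  v_{5} + v_{6} = 0  →  sig = ⟨2 | 0⟩
  P = {1,4}:  v_{1} + v_{4} = v_{6}  →  sig = ⟨2 | 1⟩
  P = {1,6}:  v_{1} + v_{6} = v_{3}  →  sig = ⟨2 | 1⟩
  P = {2,3}:  v_{2} + v_{3} = v_{6}  →  sig = ⟨2 | 1⟩
  P = {2,6}:  v_{2} + v_{6} = v_{4}  →  sig = ⟨2 | 1⟩
  P = {3,5}:  v_{3} + v_{5} = v_{1}  →  sig = ⟨2 | 1⟩
  P = {4,5}:  v_{4} + v_{5} = v_{2}  →  sig = ⟨2 | 1⟩
  P = {3,4}:  v_{3} + v_{4} = 2·v_{6}  →  sig = ⟨2 | 2⟩

Hence PRS(X_Σ) =
[⟨2 | 0⟩, ⟨2 | 0⟩, ⟨2 | 1⟩, ⟨2 | 1⟩, ⟨2 | 1⟩, ⟨2 | 1⟩, ⟨2 | 1⟩, ⟨2 | 1⟩, ⟨2 | 2⟩]


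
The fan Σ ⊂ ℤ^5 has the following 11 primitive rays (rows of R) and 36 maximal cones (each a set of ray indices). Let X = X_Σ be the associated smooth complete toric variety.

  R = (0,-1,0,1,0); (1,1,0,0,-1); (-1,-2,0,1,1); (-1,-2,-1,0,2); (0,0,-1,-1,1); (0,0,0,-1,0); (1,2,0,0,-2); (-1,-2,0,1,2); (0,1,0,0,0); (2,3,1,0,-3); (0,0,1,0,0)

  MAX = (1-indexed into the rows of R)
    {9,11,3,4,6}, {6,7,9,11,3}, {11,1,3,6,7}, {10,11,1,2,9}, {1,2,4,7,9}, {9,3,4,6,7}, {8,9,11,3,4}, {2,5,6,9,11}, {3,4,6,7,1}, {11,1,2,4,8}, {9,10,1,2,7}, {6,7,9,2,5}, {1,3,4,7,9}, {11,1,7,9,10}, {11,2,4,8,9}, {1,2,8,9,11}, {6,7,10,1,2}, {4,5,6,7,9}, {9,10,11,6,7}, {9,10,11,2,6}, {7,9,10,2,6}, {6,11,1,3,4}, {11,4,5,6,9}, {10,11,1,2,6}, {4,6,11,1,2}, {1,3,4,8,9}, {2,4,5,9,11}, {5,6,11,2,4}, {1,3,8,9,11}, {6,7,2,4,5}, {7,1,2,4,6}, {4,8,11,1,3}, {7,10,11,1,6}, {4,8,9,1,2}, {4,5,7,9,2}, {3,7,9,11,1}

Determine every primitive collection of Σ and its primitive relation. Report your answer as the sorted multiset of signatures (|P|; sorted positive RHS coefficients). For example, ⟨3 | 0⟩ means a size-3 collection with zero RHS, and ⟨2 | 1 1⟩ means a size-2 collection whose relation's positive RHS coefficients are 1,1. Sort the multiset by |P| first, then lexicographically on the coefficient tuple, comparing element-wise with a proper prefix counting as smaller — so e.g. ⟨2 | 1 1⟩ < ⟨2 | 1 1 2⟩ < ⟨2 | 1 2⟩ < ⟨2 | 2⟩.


16 collections generate NE(X_Σ); each relation:

  P={2,3}:  v_{2} + v_{3} = v_{1}  ⟹  sig = ⟨2 | 1⟩
  P={3,5}:  v_{3} + v_{5} = v_{4}  ⟹  sig = ⟨2 | 1⟩
  P={4,10}:  v_{4} + v_{10} = v_{2}  ⟹  sig = ⟨2 | 1⟩
  P={1,5}:  v_{1} + v_{5} = v_{2} + v_{4}  ⟹  sig = ⟨2 | 1 1⟩
  P={6,8}:  v_{6} + v_{8} = v_{4} + v_{11}  ⟹  sig = ⟨2 | 1 1⟩
  P={7,8}:  v_{7} + v_{8} = v_{1} + v_{9}  ⟹  sig = ⟨2 | 1 1⟩
  P={3,10}:  v_{3} + v_{10} = v_{1} + v_{7} + v_{11}  ⟹  sig = ⟨2 | 1 1 1⟩
  P={8,10}:  v_{8} + v_{10} = v_{1} + v_{2} + v_{9} + v_{11}  ⟹  sig = ⟨2 | 1 1 1 1⟩
  P={5,8}:  v_{5} + v_{8} = v_{2} + 2·v_{4} + v_{9} + v_{11}  ⟹  sig = ⟨2 | 1 1 1 2⟩
  P={5,10}:  v_{5} + v_{10} = 2·v_{2} + v_{6} + v_{9}  ⟹  sig = ⟨2 | 1 1 2⟩
  P={1,6,9}:  v_{1} + v_{6} + v_{9} = 0  ⟹  sig = ⟨3 | 0⟩
  P={4,7,11}:  v_{4} + v_{7} + v_{11} = 0  ⟹  sig = ⟨3 | 0⟩
  P={2,7,11}:  v_{2} + v_{7} + v_{11} = v_{10}  ⟹  sig = ⟨3 | 1⟩
  P={5,7,11}:  v_{5} + v_{7} + v_{11} = v_{2} + v_{6} + v_{9}  ⟹  sig = ⟨3 | 1 1 1⟩
  P={1,4,9,11}:  v_{1} + v_{4} + v_{9} + v_{11} = v_{8}  ⟹  sig = ⟨4 | 1⟩
  P={2,4,6,9}:  v_{2} + v_{4} + v_{6} + v_{9} = v_{5}  ⟹  sig = ⟨4 | 1⟩

Sorted signature multiset PRS(X):
[⟨2 | 1⟩, ⟨2 | 1⟩, ⟨2 | 1⟩, ⟨2 | 1 1⟩, ⟨2 | 1 1⟩, ⟨2 | 1 1⟩, ⟨2 | 1 1 1⟩, ⟨2 | 1 1 1 1⟩, ⟨2 | 1 1 1 2⟩, ⟨2 | 1 1 2⟩, ⟨3 | 0⟩, ⟨3 | 0⟩, ⟨3 | 1⟩, ⟨3 | 1 1 1⟩, ⟨4 | 1⟩, ⟨4 | 1⟩]


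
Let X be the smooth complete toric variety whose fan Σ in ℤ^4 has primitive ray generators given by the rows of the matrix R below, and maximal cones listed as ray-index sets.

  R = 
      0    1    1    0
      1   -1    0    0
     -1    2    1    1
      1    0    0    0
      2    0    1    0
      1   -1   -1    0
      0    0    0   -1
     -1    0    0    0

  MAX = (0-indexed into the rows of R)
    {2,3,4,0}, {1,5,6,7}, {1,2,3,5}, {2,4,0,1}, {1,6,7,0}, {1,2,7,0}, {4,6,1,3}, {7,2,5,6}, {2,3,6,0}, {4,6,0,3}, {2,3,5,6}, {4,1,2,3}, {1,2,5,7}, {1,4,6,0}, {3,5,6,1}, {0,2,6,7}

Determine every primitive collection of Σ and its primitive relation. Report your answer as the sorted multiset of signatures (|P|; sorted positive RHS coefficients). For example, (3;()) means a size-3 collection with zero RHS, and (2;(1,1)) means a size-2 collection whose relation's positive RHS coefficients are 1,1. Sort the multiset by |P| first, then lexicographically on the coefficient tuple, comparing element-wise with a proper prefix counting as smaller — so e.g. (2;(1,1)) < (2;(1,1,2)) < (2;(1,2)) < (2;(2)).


The 7 primitive collections of Σ (r=8, n=4):

  • {3,7}:  v_{3} + v_{7} = 0  ⟹  sig = (2;())
  • {0,5}:  v_{0} + v_{5} = v_{3}  ⟹  sig = (2;(1))
  • {4,7}:  v_{4} + v_{7} = v_{0} + v_{1}  ⟹  sig = (2;(1,1))
  • {4,5}:  v_{4} + v_{5} = v_{1} + 2·v_{3}  ⟹  sig = (2;(1,2))
  • {0,1,3}:  v_{0} + v_{1} + v_{3} = v_{4}  ⟹  sig = (3;(1))
  • {1,2,6}:  v_{1} + v_{2} + v_{6} = v_{0}  ⟹  sig = (3;(1))
  • {2,4,6}:  v_{2} + v_{4} + v_{6} = 2·v_{0} + v_{3}  ⟹  sig = (3;(1,2))

Hence PRS(X_Σ) =
    (2;())
    (2;(1))
    (2;(1,1))
    (2;(1,2))
    (3;(1))
    (3;(1))
    (3;(1,2))


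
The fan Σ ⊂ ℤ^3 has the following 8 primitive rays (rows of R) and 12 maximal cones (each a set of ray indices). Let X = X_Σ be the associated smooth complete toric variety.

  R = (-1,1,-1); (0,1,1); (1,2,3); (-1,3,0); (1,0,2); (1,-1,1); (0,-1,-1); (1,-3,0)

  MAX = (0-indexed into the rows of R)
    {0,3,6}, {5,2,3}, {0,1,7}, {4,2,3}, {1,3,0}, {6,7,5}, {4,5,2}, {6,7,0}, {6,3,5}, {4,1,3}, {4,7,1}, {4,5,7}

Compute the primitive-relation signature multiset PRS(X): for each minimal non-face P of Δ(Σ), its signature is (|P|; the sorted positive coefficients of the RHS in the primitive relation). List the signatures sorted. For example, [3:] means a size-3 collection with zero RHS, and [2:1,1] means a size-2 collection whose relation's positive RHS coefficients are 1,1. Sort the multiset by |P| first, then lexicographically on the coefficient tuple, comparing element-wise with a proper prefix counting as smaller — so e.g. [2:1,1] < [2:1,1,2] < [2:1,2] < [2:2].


11 minimal non-faces of Δ(Σ) (on 8 rays):

  P={0,5}:  v_{0} + v_{5} = 0  →  sig = [2:]
  P={1,6}:  v_{1} + v_{6} = 0  →  sig = [2:]
  P={3,7}:  v_{3} + v_{7} = 0  →  sig = [2:]
  P={0,4}:  v_{0} + v_{4} = v_{1}  →  sig = [2:1]
  P={1,5}:  v_{1} + v_{5} = v_{4}  →  sig = [2:1]
  P={4,6}:  v_{4} + v_{6} = v_{5}  →  sig = [2:1]
  P={0,2}:  v_{0} + v_{2} = v_{3} + v_{4}  →  sig = [2:1,1]
  P={2,7}:  v_{2} + v_{7} = v_{4} + v_{5}  →  sig = [2:1,1]
  P={1,2}:  v_{1} + v_{2} = v_{3} + 2·v_{4}  →  sig = [2:1,2]
  P={2,6}:  v_{2} + v_{6} = v_{3} + 2·v_{5}  →  sig = [2:1,2]
  P={3,4,5}:  v_{3} + v_{4} + v_{5} = v_{2}  →  sig = [3:1]

Sorted signature multiset PRS(X):
    |P|=2: 10 collections, coeffs (), (), (), (1), (1), (1), (1,1), (1,1), (1,2), (1,2)
    |P|=3: 1 collection, coeffs (1)


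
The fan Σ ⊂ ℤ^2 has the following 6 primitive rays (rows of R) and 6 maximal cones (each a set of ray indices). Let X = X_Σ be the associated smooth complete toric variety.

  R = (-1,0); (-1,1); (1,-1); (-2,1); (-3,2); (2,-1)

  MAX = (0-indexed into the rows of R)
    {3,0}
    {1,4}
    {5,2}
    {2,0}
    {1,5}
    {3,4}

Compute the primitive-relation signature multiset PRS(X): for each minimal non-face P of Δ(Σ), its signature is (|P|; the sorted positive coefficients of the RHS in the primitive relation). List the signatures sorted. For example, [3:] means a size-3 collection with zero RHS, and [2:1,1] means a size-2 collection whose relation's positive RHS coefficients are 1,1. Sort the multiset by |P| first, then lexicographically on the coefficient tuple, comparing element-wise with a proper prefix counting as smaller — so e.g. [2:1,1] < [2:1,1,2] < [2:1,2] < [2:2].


Minimal non-faces — 9 found among 6 rays, 6 max cones:

  • {1,2}:  v_{1} + v_{2} = 0  ⟹  sig = [2:]
  • {3,5}:  v_{3} + v_{5} = 0  ⟹  sig = [2:]
  • {0,1}:  v_{0} + v_{1} = v_{3}  ⟹  sig = [2:1]
  • {0,5}:  v_{0} + v_{5} = v_{2}  ⟹  sig = [2:1]
  • {1,3}:  v_{1} + v_{3} = v_{4}  ⟹  sig = [2:1]
  • {2,3}:  v_{2} + v_{3} = v_{0}  ⟹  sig = [2:1]
  • {2,4}:  v_{2} + v_{4} = v_{3}  ⟹  sig = [2:1]
  • {4,5}:  v_{4} + v_{5} = v_{1}  ⟹  sig = [2:1]
  • {0,4}:  v_{0} + v_{4} = 2·v_{3}  ⟹  sig = [2:2]

Hence PRS(X_Σ) =
    [2:]
    [2:]
    [2:1]
    [2:1]
    [2:1]
    [2:1]
    [2:1]
    [2:1]
    [2:2]


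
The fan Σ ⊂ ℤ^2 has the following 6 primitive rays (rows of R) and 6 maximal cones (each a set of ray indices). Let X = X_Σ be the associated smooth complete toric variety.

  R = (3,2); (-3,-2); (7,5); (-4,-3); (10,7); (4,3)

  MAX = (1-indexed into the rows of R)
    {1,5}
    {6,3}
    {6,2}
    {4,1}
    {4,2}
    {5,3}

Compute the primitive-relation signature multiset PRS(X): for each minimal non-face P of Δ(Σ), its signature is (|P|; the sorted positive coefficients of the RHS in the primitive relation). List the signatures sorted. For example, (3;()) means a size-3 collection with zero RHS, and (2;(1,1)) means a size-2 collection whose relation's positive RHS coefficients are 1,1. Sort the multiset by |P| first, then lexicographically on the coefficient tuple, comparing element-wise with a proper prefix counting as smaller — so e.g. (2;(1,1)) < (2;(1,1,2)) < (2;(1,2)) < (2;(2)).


Minimal non-faces — 9 found among 6 rays, 6 max cones:

  P = {1,2}:  v_{1} + v_{2} = 0  so sig = (2;())
  P = {4,6}:  v_{4} + v_{6} = 0  so sig = (2;())
  P = {1,3}:  v_{1} + v_{3} = v_{5}  so sig = (2;(1))
  P = {1,6}:  v_{1} + v_{6} = v_{3}  so sig = (2;(1))
  P = {2,3}:  v_{2} + v_{3} = v_{6}  so sig = (2;(1))
  P = {2,5}:  v_{2} + v_{5} = v_{3}  so sig = (2;(1))
  P = {3,4}:  v_{3} + v_{4} = v_{1}  so sig = (2;(1))
  P = {4,5}:  v_{4} + v_{5} = 2·v_{1}  so sig = (2;(2))
  P = {5,6}:  v_{5} + v_{6} = 2·v_{3}  so sig = (2;(2))

Sorted signature multiset PRS(X):
{ (2;()) ×2,  (2;(1)) ×5,  (2;(2)) ×2 }


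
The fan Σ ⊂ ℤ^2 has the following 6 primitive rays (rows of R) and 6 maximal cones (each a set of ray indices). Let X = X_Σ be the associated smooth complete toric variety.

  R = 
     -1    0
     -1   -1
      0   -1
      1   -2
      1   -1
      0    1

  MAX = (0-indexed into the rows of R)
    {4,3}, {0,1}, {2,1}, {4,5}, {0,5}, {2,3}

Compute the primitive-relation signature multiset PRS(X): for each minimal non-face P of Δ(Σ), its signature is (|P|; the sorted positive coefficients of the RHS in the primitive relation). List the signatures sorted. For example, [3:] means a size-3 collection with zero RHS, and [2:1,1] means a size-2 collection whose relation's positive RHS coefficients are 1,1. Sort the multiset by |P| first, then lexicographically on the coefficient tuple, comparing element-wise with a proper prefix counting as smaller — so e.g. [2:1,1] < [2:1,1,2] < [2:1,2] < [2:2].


Primitive collections (9):

  P = {2,5}:  v_{2} + v_{5} = 0  ⇒ sig = [2:]
  P = {0,2}:  v_{0} + v_{2} = v_{1}  ⇒ sig = [2:1]
  P = {0,4}:  v_{0} + v_{4} = v_{2}  ⇒ sig = [2:1]
  P = {1,5}:  v_{1} + v_{5} = v_{0}  ⇒ sig = [2:1]
  P = {2,4}:  v_{2} + v_{4} = v_{3}  ⇒ sig = [2:1]
  P = {3,5}:  v_{3} + v_{5} = v_{4}  ⇒ sig = [2:1]
  P = {0,3}:  v_{0} + v_{3} = 2·v_{2}  ⇒ sig = [2:2]
  P = {1,4}:  v_{1} + v_{4} = 2·v_{2}  ⇒ sig = [2:2]
  P = {1,3}:  v_{1} + v_{3} = 3·v_{2}  ⇒ sig = [2:3]

Hence PRS(X_Σ) =
{ [2:],  [2:1] ×5,  [2:2] ×2,  [2:3] }


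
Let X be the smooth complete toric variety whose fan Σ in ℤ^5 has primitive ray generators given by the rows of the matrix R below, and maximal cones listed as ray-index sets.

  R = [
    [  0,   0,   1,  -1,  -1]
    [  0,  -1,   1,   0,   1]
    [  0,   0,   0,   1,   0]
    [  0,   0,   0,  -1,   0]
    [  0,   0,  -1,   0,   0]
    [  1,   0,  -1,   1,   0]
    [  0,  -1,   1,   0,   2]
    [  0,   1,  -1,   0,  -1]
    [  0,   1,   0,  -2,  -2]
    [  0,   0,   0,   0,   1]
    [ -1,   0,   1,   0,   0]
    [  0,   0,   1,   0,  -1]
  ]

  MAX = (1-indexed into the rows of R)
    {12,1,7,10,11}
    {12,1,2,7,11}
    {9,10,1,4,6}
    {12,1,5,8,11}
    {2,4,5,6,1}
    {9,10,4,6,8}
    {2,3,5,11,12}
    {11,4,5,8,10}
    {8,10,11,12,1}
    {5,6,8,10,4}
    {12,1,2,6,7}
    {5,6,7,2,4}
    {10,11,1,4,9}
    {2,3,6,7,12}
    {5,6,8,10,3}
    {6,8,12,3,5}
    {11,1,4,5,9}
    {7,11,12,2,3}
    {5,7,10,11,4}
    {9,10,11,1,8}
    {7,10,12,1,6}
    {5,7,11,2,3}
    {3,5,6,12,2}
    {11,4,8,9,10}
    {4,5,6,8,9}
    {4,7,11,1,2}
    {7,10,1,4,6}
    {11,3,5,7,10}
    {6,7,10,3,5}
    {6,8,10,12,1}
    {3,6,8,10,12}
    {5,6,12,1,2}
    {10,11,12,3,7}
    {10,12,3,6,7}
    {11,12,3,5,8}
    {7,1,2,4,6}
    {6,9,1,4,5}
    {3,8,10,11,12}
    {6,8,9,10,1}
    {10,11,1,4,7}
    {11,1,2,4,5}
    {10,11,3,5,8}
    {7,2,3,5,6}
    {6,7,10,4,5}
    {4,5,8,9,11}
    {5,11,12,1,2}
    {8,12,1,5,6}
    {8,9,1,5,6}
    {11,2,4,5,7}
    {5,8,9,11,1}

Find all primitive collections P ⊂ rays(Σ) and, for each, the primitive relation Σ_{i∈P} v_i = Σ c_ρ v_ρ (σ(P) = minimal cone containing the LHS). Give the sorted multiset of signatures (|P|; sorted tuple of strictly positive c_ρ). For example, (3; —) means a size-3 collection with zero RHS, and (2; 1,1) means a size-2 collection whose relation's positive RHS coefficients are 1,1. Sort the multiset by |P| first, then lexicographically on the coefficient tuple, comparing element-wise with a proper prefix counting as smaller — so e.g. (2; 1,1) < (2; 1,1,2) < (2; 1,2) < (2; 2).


17 collections generate NE(X_Σ); each relation:

  • {2,8}:  v_{2} + v_{8} = 0 ; sig = (2; —)
  • {3,4}:  v_{3} + v_{4} = 0 ; sig = (2; —)
  • {1,3}:  v_{1} + v_{3} = v_{12} ; sig = (2; 1)
  • {2,10}:  v_{2} + v_{10} = v_{7} ; sig = (2; 1)
  • {4,12}:  v_{4} + v_{12} = v_{1} ; sig = (2; 1)
  • {6,11}:  v_{6} + v_{11} = v_{3} ; sig = (2; 1)
  • {7,8}:  v_{7} + v_{8} = v_{10} ; sig = (2; 1)
  • {2,9}:  v_{2} + v_{9} = v_{1} + v_{4} ; sig = (2; 1,1)
  • {3,9}:  v_{3} + v_{9} = v_{1} + v_{8} ; sig = (2; 1,1)
  • {7,9}:  v_{7} + v_{9} = v_{1} + v_{4} + v_{10} ; sig = (2; 1,1,1)
  • {9,12}:  v_{9} + v_{12} = 2·v_{1} + v_{8} ; sig = (2; 1,2)
  • {5,10,12}:  v_{5} + v_{10} + v_{12} = 0 ; sig = (3; —)
  • {1,4,8}:  v_{1} + v_{4} + v_{8} = v_{9} ; sig = (3; 1)
  • {1,5,10}:  v_{1} + v_{5} + v_{10} = v_{4} ; sig = (3; 1)
  • {5,7,12}:  v_{5} + v_{7} + v_{12} = v_{2} ; sig = (3; 1)
  • {1,5,7}:  v_{1} + v_{5} + v_{7} = v_{2} + v_{4} ; sig = (3; 1,1)
  • {5,9,10}:  v_{5} + v_{9} + v_{10} = 2·v_{4} + v_{8} ; sig = (3; 1,2)

Sorted signature multiset PRS(X):
[(2; —), (2; —), (2; 1), (2; 1), (2; 1), (2; 1), (2; 1), (2; 1,1), (2; 1,1), (2; 1,1,1), (2; 1,2), (3; —), (3; 1), (3; 1), (3; 1), (3; 1,1), (3; 1,2)]


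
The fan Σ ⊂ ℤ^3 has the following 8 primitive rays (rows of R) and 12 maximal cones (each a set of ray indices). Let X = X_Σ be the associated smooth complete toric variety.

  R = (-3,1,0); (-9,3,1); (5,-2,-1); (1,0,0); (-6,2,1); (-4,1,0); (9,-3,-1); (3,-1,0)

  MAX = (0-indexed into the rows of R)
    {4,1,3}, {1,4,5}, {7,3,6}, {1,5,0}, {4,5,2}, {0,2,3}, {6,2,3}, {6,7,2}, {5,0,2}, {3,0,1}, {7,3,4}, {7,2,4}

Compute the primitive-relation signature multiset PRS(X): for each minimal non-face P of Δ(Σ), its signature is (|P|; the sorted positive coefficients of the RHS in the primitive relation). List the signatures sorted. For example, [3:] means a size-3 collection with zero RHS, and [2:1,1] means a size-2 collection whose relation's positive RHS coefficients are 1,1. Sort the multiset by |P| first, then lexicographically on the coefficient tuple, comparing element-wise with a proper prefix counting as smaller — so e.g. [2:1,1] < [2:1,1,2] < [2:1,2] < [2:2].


Primitive collections (12):

  P = {0,7}:  v_{0} + v_{7} = 0  →  sig = [2:]
  P = {1,6}:  v_{1} + v_{6} = 0  →  sig = [2:]
  P = {0,4}:  v_{0} + v_{4} = v_{1}  →  sig = [2:1]
  P = {1,2}:  v_{1} + v_{2} = v_{5}  →  sig = [2:1]
  P = {1,7}:  v_{1} + v_{7} = v_{4}  →  sig = [2:1]
  P = {3,5}:  v_{3} + v_{5} = v_{0}  →  sig = [2:1]
  P = {4,6}:  v_{4} + v_{6} = v_{7}  →  sig = [2:1]
  P = {5,6}:  v_{5} + v_{6} = v_{2}  →  sig = [2:1]
  P = {0,6}:  v_{0} + v_{6} = v_{2} + v_{3}  →  sig = [2:1,1]
  P = {5,7}:  v_{5} + v_{7} = v_{2} + v_{4}  →  sig = [2:1,1]
  P = {2,3,4}:  v_{2} + v_{3} + v_{4} = 0  →  sig = [3:]
  P = {2,3,7}:  v_{2} + v_{3} + v_{7} = v_{6}  →  sig = [3:1]

Hence PRS(X_Σ) =
    |P|=2: 10 collections, coeffs (), (), (1), (1), (1), (1), (1), (1), (1,1), (1,1)
    |P|=3: 2 collections, coeffs (), (1)


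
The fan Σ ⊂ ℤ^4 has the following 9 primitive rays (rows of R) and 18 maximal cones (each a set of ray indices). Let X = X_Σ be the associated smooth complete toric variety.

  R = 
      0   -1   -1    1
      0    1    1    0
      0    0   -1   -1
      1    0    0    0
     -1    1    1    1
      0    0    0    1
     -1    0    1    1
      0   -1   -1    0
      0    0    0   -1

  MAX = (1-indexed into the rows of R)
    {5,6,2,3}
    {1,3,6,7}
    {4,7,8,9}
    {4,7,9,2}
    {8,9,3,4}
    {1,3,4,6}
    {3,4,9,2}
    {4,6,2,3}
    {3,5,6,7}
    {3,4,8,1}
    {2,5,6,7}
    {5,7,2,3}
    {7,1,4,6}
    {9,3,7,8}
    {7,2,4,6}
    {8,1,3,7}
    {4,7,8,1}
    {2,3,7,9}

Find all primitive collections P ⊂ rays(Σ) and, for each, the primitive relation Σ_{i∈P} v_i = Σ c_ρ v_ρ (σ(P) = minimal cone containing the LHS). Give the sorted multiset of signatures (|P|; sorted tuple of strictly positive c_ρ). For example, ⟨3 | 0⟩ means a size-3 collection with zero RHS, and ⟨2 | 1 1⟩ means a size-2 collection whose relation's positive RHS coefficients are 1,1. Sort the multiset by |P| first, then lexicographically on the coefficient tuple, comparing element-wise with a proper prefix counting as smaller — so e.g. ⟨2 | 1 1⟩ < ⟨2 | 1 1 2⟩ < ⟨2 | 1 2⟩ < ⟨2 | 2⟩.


11 minimal non-faces of Δ(Σ) (on 9 rays):

  P={2,8}:  v_{2} + v_{8} = 0 — sig = ⟨2 | 0⟩
  P={6,9}:  v_{6} + v_{9} = 0 — sig = ⟨2 | 0⟩
  P={1,2}:  v_{1} + v_{2} = v_{6} — sig = ⟨2 | 1⟩
  P={1,9}:  v_{1} + v_{9} = v_{8} — sig = ⟨2 | 1⟩
  P={6,8}:  v_{6} + v_{8} = v_{1} — sig = ⟨2 | 1⟩
  P={4,5}:  v_{4} + v_{5} = v_{2} + v_{6} — sig = ⟨2 | 1 1⟩
  P={5,8}:  v_{5} + v_{8} = v_{3} + v_{6} + v_{7} — sig = ⟨2 | 1 1 1⟩
  P={5,9}:  v_{5} + v_{9} = v_{2} + v_{3} + v_{7} — sig = ⟨2 | 1 1 1⟩
  P={1,5}:  v_{1} + v_{5} = v_{3} + 2·v_{6} + v_{7} — sig = ⟨2 | 1 1 2⟩
  P={3,4,7}:  v_{3} + v_{4} + v_{7} = 0 — sig = ⟨3 | 0⟩
  P={2,3,6,7}:  v_{2} + v_{3} + v_{6} + v_{7} = v_{5} — sig = ⟨4 | 1⟩

so the primitive-relation signature multiset is
    |P|=2: 9 collections, coeffs (), (), (1), (1), (1), (1,1), (1,1,1), (1,1,1), (1,1,2)
    |P|=3: 1 collection, coeffs ()
    |P|=4: 1 collection, coeffs (1)


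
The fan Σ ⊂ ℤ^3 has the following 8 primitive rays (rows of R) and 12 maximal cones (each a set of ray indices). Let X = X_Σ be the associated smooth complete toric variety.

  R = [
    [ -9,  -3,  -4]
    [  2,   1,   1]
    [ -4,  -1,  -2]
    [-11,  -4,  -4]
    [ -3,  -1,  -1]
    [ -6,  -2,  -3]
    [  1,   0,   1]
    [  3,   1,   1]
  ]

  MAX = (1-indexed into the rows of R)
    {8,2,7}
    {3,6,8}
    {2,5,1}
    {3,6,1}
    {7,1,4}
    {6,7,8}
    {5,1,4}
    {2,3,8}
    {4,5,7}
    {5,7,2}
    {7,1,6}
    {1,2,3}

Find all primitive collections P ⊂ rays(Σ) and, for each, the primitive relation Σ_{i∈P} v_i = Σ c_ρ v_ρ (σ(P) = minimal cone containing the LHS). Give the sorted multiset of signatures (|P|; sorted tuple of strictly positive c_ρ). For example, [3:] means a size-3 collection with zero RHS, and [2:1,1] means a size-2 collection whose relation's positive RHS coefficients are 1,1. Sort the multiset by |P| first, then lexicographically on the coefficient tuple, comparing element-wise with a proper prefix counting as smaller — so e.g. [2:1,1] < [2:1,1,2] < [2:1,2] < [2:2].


The 12 primitive collections of Σ (r=8, n=3):

  P={5,8}:  v_{5} + v_{8} = 0  ⇒ sig = [2:]
  P={1,8}:  v_{1} + v_{8} = v_{6}  ⇒ sig = [2:1]
  P={2,6}:  v_{2} + v_{6} = v_{3}  ⇒ sig = [2:1]
  P={3,7}:  v_{3} + v_{7} = v_{5}  ⇒ sig = [2:1]
  P={5,6}:  v_{5} + v_{6} = v_{1}  ⇒ sig = [2:1]
  P={3,5}:  v_{3} + v_{5} = v_{1} + v_{2}  ⇒ sig = [2:1,1]
  P={4,8}:  v_{4} + v_{8} = v_{1} + v_{7}  ⇒ sig = [2:1,1]
  P={3,4}:  v_{3} + v_{4} = v_{1} + 2·v_{5}  ⇒ sig = [2:1,2]
  P={4,6}:  v_{4} + v_{6} = 2·v_{1} + v_{7}  ⇒ sig = [2:1,2]
  P={2,4}:  v_{2} + v_{4} = 3·v_{5}  ⇒ sig = [2:3]
  P={1,5,7}:  v_{1} + v_{5} + v_{7} = v_{4}  ⇒ sig = [3:1]
  P={1,2,7}:  v_{1} + v_{2} + v_{7} = 2·v_{5}  ⇒ sig = [3:2]

Hence PRS(X_Σ) =
{ [2:],  [2:1] ×4,  [2:1,1] ×2,  [2:1,2] ×2,  [2:3],  [3:1],  [3:2] }


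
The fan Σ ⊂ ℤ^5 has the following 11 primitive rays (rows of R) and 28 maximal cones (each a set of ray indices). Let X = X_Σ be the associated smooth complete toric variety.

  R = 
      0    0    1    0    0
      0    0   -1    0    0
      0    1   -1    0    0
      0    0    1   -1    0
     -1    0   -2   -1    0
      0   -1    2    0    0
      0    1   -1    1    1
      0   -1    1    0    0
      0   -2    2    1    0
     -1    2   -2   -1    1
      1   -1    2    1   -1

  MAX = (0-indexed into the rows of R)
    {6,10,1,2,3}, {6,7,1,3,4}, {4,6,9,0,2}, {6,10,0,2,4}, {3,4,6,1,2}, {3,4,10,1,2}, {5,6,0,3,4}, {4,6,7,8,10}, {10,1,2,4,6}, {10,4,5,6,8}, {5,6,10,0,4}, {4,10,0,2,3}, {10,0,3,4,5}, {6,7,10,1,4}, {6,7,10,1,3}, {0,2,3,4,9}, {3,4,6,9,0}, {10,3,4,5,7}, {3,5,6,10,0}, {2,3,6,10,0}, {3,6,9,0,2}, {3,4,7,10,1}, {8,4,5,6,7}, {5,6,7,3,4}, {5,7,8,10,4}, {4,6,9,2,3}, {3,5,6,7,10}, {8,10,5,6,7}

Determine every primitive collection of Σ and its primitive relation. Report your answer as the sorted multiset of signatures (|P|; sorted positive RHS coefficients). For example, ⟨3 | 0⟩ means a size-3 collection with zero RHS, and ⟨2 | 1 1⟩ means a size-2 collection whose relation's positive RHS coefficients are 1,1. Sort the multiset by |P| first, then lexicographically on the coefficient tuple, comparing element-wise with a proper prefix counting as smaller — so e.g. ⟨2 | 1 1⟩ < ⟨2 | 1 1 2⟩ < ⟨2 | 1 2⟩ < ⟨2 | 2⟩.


|primitive collections| = 17. Relations:

  P = {0,1}:  v_{0} + v_{1} = 0  →  sig = ⟨2 | 0⟩
  P = {2,7}:  v_{2} + v_{7} = 0  →  sig = ⟨2 | 0⟩
  P = {0,7}:  v_{0} + v_{7} = v_{5}  →  sig = ⟨2 | 1⟩
  P = {1,5}:  v_{1} + v_{5} = v_{7}  →  sig = ⟨2 | 1⟩
  P = {2,5}:  v_{2} + v_{5} = v_{0}  →  sig = ⟨2 | 1⟩
  P = {3,8}:  v_{3} + v_{8} = v_{5} + v_{7}  →  sig = ⟨2 | 1 1⟩
  P = {9,10}:  v_{9} + v_{10} = v_{0} + v_{2}  →  sig = ⟨2 | 1 1⟩
  P = {1,9}:  v_{1} + v_{9} = v_{2} + v_{3} + v_{4} + v_{6}  →  sig = ⟨2 | 1 1 1 1⟩
  P = {2,8}:  v_{2} + v_{8} = v_{4} + v_{5} + v_{6} + v_{10}  →  sig = ⟨2 | 1 1 1 1⟩
  P = {7,9}:  v_{7} + v_{9} = v_{0} + v_{3} + v_{4} + v_{6}  →  sig = ⟨2 | 1 1 1 1⟩
  P = {8,9}:  v_{8} + v_{9} = v_{0} + v_{4} + v_{5} + v_{6}  →  sig = ⟨2 | 1 1 1 1⟩
  P = {0,8}:  v_{0} + v_{8} = v_{4} + 2·v_{5} + v_{6} + v_{10}  →  sig = ⟨2 | 1 1 1 2⟩
  P = {1,8}:  v_{1} + v_{8} = v_{4} + v_{6} + 2·v_{7} + v_{10}  →  sig = ⟨2 | 1 1 1 2⟩
  P = {5,9}:  v_{5} + v_{9} = 2·v_{0} + v_{3} + v_{4} + v_{6}  →  sig = ⟨2 | 1 1 1 2⟩
  P = {3,4,6,10}:  v_{3} + v_{4} + v_{6} + v_{10} = 0  →  sig = ⟨4 | 0⟩
  P = {0,2,3,4,6}:  v_{0} + v_{2} + v_{3} + v_{4} + v_{6} = v_{9}  →  sig = ⟨5 | 1⟩
  P = {4,5,6,7,10}:  v_{4} + v_{5} + v_{6} + v_{7} + v_{10} = v_{8}  →  sig = ⟨5 | 1⟩

Signatures (|P|; sorted positive RHS coefficients), sorted:
[⟨2 | 0⟩, ⟨2 | 0⟩, ⟨2 | 1⟩, ⟨2 | 1⟩, ⟨2 | 1⟩, ⟨2 | 1 1⟩, ⟨2 | 1 1⟩, ⟨2 | 1 1 1 1⟩, ⟨2 | 1 1 1 1⟩, ⟨2 | 1 1 1 1⟩, ⟨2 | 1 1 1 1⟩, ⟨2 | 1 1 1 2⟩, ⟨2 | 1 1 1 2⟩, ⟨2 | 1 1 1 2⟩, ⟨4 | 0⟩, ⟨5 | 1⟩, ⟨5 | 1⟩]


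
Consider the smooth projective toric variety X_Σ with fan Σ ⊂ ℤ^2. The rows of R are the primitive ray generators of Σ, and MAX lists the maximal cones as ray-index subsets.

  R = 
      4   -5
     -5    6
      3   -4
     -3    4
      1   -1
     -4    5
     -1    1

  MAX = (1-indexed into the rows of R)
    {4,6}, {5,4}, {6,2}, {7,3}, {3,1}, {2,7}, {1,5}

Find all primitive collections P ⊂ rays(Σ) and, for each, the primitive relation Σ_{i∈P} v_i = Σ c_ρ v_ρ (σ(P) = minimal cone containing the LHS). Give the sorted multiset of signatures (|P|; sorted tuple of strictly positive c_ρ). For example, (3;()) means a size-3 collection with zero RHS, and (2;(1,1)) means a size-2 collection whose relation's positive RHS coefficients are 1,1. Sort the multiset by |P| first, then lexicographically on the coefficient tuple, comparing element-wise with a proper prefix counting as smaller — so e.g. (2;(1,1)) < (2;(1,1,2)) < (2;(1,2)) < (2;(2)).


Primitive collections (14):

  {1,6}:  v_{1} + v_{6} = 0  ⇒ sig = (2;())
  {3,4}:  v_{3} + v_{4} = 0  ⇒ sig = (2;())
  {5,7}:  v_{5} + v_{7} = 0  ⇒ sig = (2;())
  {1,2}:  v_{1} + v_{2} = v_{7}  ⇒ sig = (2;(1))
  {1,4}:  v_{1} + v_{4} = v_{5}  ⇒ sig = (2;(1))
  {1,7}:  v_{1} + v_{7} = v_{3}  ⇒ sig = (2;(1))
  {2,5}:  v_{2} + v_{5} = v_{6}  ⇒ sig = (2;(1))
  {3,5}:  v_{3} + v_{5} = v_{1}  ⇒ sig = (2;(1))
  {3,6}:  v_{3} + v_{6} = v_{7}  ⇒ sig = (2;(1))
  {4,7}:  v_{4} + v_{7} = v_{6}  ⇒ sig = (2;(1))
  {5,6}:  v_{5} + v_{6} = v_{4}  ⇒ sig = (2;(1))
  {6,7}:  v_{6} + v_{7} = v_{2}  ⇒ sig = (2;(1))
  {2,3}:  v_{2} + v_{3} = 2·v_{7}  ⇒ sig = (2;(2))
  {2,4}:  v_{2} + v_{4} = 2·v_{6}  ⇒ sig = (2;(2))

so the primitive-relation signature multiset is
    (2;())
    (2;())
    (2;())
    (2;(1))
    (2;(1))
    (2;(1))
    (2;(1))
    (2;(1))
    (2;(1))
    (2;(1))
    (2;(1))
    (2;(1))
    (2;(2))
    (2;(2))


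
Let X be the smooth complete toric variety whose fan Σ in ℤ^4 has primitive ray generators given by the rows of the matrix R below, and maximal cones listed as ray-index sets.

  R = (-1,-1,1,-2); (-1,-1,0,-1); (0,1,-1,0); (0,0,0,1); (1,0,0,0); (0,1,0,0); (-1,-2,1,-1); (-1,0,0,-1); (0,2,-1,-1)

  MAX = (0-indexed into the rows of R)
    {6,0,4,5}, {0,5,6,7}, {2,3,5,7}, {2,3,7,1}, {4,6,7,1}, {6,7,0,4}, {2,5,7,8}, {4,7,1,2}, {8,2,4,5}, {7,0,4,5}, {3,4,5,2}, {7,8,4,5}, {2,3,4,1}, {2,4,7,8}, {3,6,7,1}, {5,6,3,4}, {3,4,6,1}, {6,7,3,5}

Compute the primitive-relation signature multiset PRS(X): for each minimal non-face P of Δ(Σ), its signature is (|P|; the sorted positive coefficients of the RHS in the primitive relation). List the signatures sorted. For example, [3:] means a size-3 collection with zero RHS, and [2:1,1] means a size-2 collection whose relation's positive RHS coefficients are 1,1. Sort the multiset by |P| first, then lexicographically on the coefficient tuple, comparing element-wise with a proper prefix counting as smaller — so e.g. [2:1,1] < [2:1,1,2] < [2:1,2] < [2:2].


12 minimal non-faces of Δ(Σ) (on 9 rays):

  P = {1,5}:  v_{1} + v_{5} = v_{7}  ⟹  sig = [2:1]
  P = {2,6}:  v_{2} + v_{6} = v_{1}  ⟹  sig = [2:1]
  P = {0,3}:  v_{0} + v_{3} = v_{5} + v_{6}  ⟹  sig = [2:1,1]
  P = {3,8}:  v_{3} + v_{8} = v_{2} + v_{5}  ⟹  sig = [2:1,1]
  P = {0,1}:  v_{0} + v_{1} = v_{4} + v_{6} + 2·v_{7}  ⟹  sig = [2:1,1,2]
  P = {1,8}:  v_{1} + v_{8} = v_{2} + v_{4} + 2·v_{7}  ⟹  sig = [2:1,1,2]
  P = {0,2}:  v_{0} + v_{2} = v_{4} + 2·v_{7}  ⟹  sig = [2:1,2]
  P = {6,8}:  v_{6} + v_{8} = v_{4} + 2·v_{7}  ⟹  sig = [2:1,2]
  P = {0,8}:  v_{0} + v_{8} = 2·v_{4} + v_{5} + 3·v_{7}  ⟹  sig = [2:1,2,3]
  P = {3,4,7}:  v_{3} + v_{4} + v_{7} = 0  ⟹  sig = [3:]
  P = {2,4,5,7}:  v_{2} + v_{4} + v_{5} + v_{7} = v_{8}  ⟹  sig = [4:1]
  P = {4,5,6,7}:  v_{4} + v_{5} + v_{6} + v_{7} = v_{0}  ⟹  sig = [4:1]

Signatures (|P|; sorted positive RHS coefficients), sorted:
[[2:1], [2:1], [2:1,1], [2:1,1], [2:1,1,2], [2:1,1,2], [2:1,2], [2:1,2], [2:1,2,3], [3:], [4:1], [4:1]]


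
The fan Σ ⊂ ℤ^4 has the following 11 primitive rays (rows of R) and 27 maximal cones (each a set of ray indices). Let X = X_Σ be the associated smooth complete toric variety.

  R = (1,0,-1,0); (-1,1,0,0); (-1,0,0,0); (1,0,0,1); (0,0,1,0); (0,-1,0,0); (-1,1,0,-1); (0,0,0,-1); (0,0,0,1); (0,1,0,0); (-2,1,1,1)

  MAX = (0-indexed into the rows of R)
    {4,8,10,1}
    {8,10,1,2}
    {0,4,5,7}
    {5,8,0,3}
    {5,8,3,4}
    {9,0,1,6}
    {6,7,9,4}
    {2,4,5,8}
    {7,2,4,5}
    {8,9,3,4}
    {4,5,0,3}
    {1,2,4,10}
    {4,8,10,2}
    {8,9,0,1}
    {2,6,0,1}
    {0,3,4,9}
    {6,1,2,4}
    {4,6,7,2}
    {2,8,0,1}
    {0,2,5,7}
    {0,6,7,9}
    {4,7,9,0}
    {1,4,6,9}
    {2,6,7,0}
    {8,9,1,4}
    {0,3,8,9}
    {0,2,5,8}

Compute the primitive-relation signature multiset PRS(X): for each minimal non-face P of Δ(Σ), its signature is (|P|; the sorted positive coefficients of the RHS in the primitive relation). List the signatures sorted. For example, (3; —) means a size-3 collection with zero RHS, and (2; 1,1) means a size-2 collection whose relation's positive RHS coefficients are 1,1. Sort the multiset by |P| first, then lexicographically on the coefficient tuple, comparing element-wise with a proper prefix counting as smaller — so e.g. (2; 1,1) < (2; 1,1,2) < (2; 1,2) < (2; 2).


Σ has 22 primitive collections:

  {5,9}:  v_{5} + v_{9} = 0  →  sig = (2; —)
  {7,8}:  v_{7} + v_{8} = 0  →  sig = (2; —)
  {1,5}:  v_{1} + v_{5} = v_{2}  →  sig = (2; 1)
  {1,7}:  v_{1} + v_{7} = v_{6}  →  sig = (2; 1)
  {2,3}:  v_{2} + v_{3} = v_{8}  →  sig = (2; 1)
  {2,9}:  v_{2} + v_{9} = v_{1}  →  sig = (2; 1)
  {3,6}:  v_{3} + v_{6} = v_{9}  →  sig = (2; 1)
  {6,8}:  v_{6} + v_{8} = v_{1}  →  sig = (2; 1)
  {0,10}:  v_{0} + v_{10} = v_{1} + v_{8}  →  sig = (2; 1,1)
  {1,3}:  v_{1} + v_{3} = v_{8} + v_{9}  →  sig = (2; 1,1)
  {3,7}:  v_{3} + v_{7} = v_{0} + v_{4}  →  sig = (2; 1,1)
  {5,6}:  v_{5} + v_{6} = v_{2} + v_{7}  →  sig = (2; 1,1)
  {7,10}:  v_{7} + v_{10} = v_{1} + v_{2} + v_{4}  →  sig = (2; 1,1,1)
  {3,10}:  v_{3} + v_{10} = v_{1} + v_{4} + 2·v_{8}  →  sig = (2; 1,1,2)
  {5,10}:  v_{5} + v_{10} = 2·v_{2} + v_{4} + v_{8}  →  sig = (2; 1,1,2)
  {6,10}:  v_{6} + v_{10} = 2·v_{1} + v_{2} + v_{4}  →  sig = (2; 1,1,2)
  {9,10}:  v_{9} + v_{10} = 2·v_{1} + v_{4} + v_{8}  →  sig = (2; 1,1,2)
  {0,2,4}:  v_{0} + v_{2} + v_{4} = 0  →  sig = (3; —)
  {0,1,4}:  v_{0} + v_{1} + v_{4} = v_{9}  →  sig = (3; 1)
  {0,4,8}:  v_{0} + v_{4} + v_{8} = v_{3}  →  sig = (3; 1)
  {0,4,6}:  v_{0} + v_{4} + v_{6} = v_{7} + v_{9}  →  sig = (3; 1,1)
  {1,2,4,8}:  v_{1} + v_{2} + v_{4} + v_{8} = v_{10}  →  sig = (4; 1)

Signatures (|P|; sorted positive RHS coefficients), sorted:
{ (2; —) ×2,  (2; 1) ×6,  (2; 1,1) ×4,  (2; 1,1,1),  (2; 1,1,2) ×4,  (3; —),  (3; 1) ×2,  (3; 1,1),  (4; 1) }


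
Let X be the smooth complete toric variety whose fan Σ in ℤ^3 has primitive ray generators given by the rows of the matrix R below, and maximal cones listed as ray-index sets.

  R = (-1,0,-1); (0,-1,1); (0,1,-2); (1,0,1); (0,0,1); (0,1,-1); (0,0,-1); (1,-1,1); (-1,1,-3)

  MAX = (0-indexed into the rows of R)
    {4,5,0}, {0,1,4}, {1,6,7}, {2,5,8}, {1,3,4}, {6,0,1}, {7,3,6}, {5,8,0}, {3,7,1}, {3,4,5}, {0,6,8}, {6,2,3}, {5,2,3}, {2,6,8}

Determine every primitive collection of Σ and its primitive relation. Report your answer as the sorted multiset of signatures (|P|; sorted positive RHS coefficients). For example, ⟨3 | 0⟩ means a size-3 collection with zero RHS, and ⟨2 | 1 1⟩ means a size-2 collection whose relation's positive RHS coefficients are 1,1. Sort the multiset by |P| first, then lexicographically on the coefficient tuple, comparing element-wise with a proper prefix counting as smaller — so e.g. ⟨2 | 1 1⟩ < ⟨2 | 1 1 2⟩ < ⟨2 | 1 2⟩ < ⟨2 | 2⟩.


Δ(Σ) — 9 vertices, 16 min non-faces:

  P={0,3}:  v_{0} + v_{3} = 0  so sig = ⟨2 | 0⟩
  P={1,5}:  v_{1} + v_{5} = 0  so sig = ⟨2 | 0⟩
  P={4,6}:  v_{4} + v_{6} = 0  so sig = ⟨2 | 0⟩
  P={0,2}:  v_{0} + v_{2} = v_{8}  so sig = ⟨2 | 1⟩
  P={1,2}:  v_{1} + v_{2} = v_{6}  so sig = ⟨2 | 1⟩
  P={2,4}:  v_{2} + v_{4} = v_{5}  so sig = ⟨2 | 1⟩
  P={3,8}:  v_{3} + v_{8} = v_{2}  so sig = ⟨2 | 1⟩
  P={5,6}:  v_{5} + v_{6} = v_{2}  so sig = ⟨2 | 1⟩
  P={0,7}:  v_{0} + v_{7} = v_{1} + v_{6}  so sig = ⟨2 | 1 1⟩
  P={1,8}:  v_{1} + v_{8} = v_{0} + v_{6}  so sig = ⟨2 | 1 1⟩
  P={4,7}:  v_{4} + v_{7} = v_{1} + v_{3}  so sig = ⟨2 | 1 1⟩
  P={4,8}:  v_{4} + v_{8} = v_{0} + v_{5}  so sig = ⟨2 | 1 1⟩
  P={5,7}:  v_{5} + v_{7} = v_{3} + v_{6}  so sig = ⟨2 | 1 1⟩
  P={2,7}:  v_{2} + v_{7} = v_{3} + 2·v_{6}  so sig = ⟨2 | 1 2⟩
  P={7,8}:  v_{7} + v_{8} = 2·v_{6}  so sig = ⟨2 | 2⟩
  P={1,3,6}:  v_{1} + v_{3} + v_{6} = v_{7}  so sig = ⟨3 | 1⟩

so the primitive-relation signature multiset is
    ⟨2 | 0⟩
    ⟨2 | 0⟩
    ⟨2 | 0⟩
    ⟨2 | 1⟩
    ⟨2 | 1⟩
    ⟨2 | 1⟩
    ⟨2 | 1⟩
    ⟨2 | 1⟩
    ⟨2 | 1 1⟩
    ⟨2 | 1 1⟩
    ⟨2 | 1 1⟩
    ⟨2 | 1 1⟩
    ⟨2 | 1 1⟩
    ⟨2 | 1 2⟩
    ⟨2 | 2⟩
    ⟨3 | 1⟩


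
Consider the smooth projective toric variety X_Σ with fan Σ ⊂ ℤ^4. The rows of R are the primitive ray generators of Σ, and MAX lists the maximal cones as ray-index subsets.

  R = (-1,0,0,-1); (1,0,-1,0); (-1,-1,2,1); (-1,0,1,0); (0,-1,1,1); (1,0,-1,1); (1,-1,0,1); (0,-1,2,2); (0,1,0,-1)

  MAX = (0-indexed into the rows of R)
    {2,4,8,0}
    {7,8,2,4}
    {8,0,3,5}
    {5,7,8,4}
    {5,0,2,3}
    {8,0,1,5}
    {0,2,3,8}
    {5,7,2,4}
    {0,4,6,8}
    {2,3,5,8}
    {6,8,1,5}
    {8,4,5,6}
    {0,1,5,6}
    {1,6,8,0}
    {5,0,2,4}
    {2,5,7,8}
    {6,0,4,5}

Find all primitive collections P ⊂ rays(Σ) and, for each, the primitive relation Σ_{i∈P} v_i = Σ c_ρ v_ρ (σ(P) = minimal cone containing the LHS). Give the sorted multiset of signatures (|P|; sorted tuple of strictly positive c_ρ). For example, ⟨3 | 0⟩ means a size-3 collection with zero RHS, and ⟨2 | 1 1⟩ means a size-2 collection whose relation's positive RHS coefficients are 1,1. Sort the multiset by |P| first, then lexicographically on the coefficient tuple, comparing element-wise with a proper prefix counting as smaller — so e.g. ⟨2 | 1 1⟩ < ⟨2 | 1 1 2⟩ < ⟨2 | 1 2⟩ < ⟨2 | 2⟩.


Δ(Σ) — 9 vertices, 14 min non-faces:

  • {1,3}:  v_{1} + v_{3} = 0  →  sig = ⟨2 | 0⟩
  • {0,7}:  v_{0} + v_{7} = v_{2}  →  sig = ⟨2 | 1⟩
  • {1,2}:  v_{1} + v_{2} = v_{4}  →  sig = ⟨2 | 1⟩
  • {1,4}:  v_{1} + v_{4} = v_{6}  →  sig = ⟨2 | 1⟩
  • {3,4}:  v_{3} + v_{4} = v_{2}  →  sig = ⟨2 | 1⟩
  • {3,6}:  v_{3} + v_{6} = v_{4}  →  sig = ⟨2 | 1⟩
  • {1,7}:  v_{1} + v_{7} = 2·v_{4} + v_{5} + v_{8}  →  sig = ⟨2 | 1 1 2⟩
  • {3,7}:  v_{3} + v_{7} = 2·v_{2} + v_{5} + v_{8}  →  sig = ⟨2 | 1 1 2⟩
  • {6,7}:  v_{6} + v_{7} = 3·v_{4} + v_{5} + v_{8}  →  sig = ⟨2 | 1 1 3⟩
  • {2,6}:  v_{2} + v_{6} = 2·v_{4}  →  sig = ⟨2 | 2⟩
  • {0,4,5,8}:  v_{0} + v_{4} + v_{5} + v_{8} = 0  →  sig = ⟨4 | 0⟩
  • {0,2,5,8}:  v_{0} + v_{2} + v_{5} + v_{8} = v_{3}  →  sig = ⟨4 | 1⟩
  • {0,5,6,8}:  v_{0} + v_{5} + v_{6} + v_{8} = v_{1}  →  sig = ⟨4 | 1⟩
  • {2,4,5,8}:  v_{2} + v_{4} + v_{5} + v_{8} = v_{7}  →  sig = ⟨4 | 1⟩

Signatures (|P|; sorted positive RHS coefficients), sorted:
    |P|=2: 10 collections, coeffs (), (1), (1), (1), (1), (1), (1,1,2), (1,1,2), (1,1,3), (2)
    |P|=4: 4 collections, coeffs (), (1), (1), (1)


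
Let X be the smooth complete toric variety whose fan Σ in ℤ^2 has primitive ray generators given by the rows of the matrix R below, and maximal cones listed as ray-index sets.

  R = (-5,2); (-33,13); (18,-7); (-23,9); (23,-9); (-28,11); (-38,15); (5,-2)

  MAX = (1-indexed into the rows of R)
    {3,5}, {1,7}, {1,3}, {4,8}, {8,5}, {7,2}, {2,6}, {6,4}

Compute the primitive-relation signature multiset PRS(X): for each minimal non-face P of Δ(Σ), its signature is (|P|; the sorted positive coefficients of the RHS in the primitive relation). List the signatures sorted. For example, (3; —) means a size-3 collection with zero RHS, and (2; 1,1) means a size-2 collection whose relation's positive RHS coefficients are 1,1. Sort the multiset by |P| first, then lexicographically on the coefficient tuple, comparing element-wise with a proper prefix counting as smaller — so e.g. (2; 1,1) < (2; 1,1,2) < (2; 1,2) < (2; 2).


Δ(Σ) — 8 vertices, 20 min non-faces:

  {1,8}:  v_{1} + v_{8} = 0  ⇒ sig = (2; —)
  {4,5}:  v_{4} + v_{5} = 0  ⇒ sig = (2; —)
  {1,2}:  v_{1} + v_{2} = v_{7}  ⇒ sig = (2; 1)
  {1,4}:  v_{1} + v_{4} = v_{6}  ⇒ sig = (2; 1)
  {1,5}:  v_{1} + v_{5} = v_{3}  ⇒ sig = (2; 1)
  {1,6}:  v_{1} + v_{6} = v_{2}  ⇒ sig = (2; 1)
  {2,8}:  v_{2} + v_{8} = v_{6}  ⇒ sig = (2; 1)
  {3,4}:  v_{3} + v_{4} = v_{1}  ⇒ sig = (2; 1)
  {3,8}:  v_{3} + v_{8} = v_{5}  ⇒ sig = (2; 1)
  {5,6}:  v_{5} + v_{6} = v_{1}  ⇒ sig = (2; 1)
  {6,8}:  v_{6} + v_{8} = v_{4}  ⇒ sig = (2; 1)
  {7,8}:  v_{7} + v_{8} = v_{2}  ⇒ sig = (2; 1)
  {4,7}:  v_{4} + v_{7} = v_{2} + v_{6}  ⇒ sig = (2; 1,1)
  {2,4}:  v_{2} + v_{4} = 2·v_{6}  ⇒ sig = (2; 2)
  {2,5}:  v_{2} + v_{5} = 2·v_{1}  ⇒ sig = (2; 2)
  {3,6}:  v_{3} + v_{6} = 2·v_{1}  ⇒ sig = (2; 2)
  {6,7}:  v_{6} + v_{7} = 2·v_{2}  ⇒ sig = (2; 2)
  {2,3}:  v_{2} + v_{3} = 3·v_{1}  ⇒ sig = (2; 3)
  {5,7}:  v_{5} + v_{7} = 3·v_{1}  ⇒ sig = (2; 3)
  {3,7}:  v_{3} + v_{7} = 4·v_{1}  ⇒ sig = (2; 4)

Signatures (|P|; sorted positive RHS coefficients), sorted:
    (2; —)
    (2; —)
    (2; 1)
    (2; 1)
    (2; 1)
    (2; 1)
    (2; 1)
    (2; 1)
    (2; 1)
    (2; 1)
    (2; 1)
    (2; 1)
    (2; 1,1)
    (2; 2)
    (2; 2)
    (2; 2)
    (2; 2)
    (2; 3)
    (2; 3)
    (2; 4)
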